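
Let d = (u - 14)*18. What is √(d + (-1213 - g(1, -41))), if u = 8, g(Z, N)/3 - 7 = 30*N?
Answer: 2*√587 ≈ 48.456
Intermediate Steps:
g(Z, N) = 21 + 90*N (g(Z, N) = 21 + 3*(30*N) = 21 + 90*N)
d = -108 (d = (8 - 14)*18 = -6*18 = -108)
√(d + (-1213 - g(1, -41))) = √(-108 + (-1213 - (21 + 90*(-41)))) = √(-108 + (-1213 - (21 - 3690))) = √(-108 + (-1213 - 1*(-3669))) = √(-108 + (-1213 + 3669)) = √(-108 + 2456) = √2348 = 2*√587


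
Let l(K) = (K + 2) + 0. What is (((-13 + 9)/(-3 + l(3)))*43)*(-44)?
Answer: 3784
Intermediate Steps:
l(K) = 2 + K (l(K) = (2 + K) + 0 = 2 + K)
(((-13 + 9)/(-3 + l(3)))*43)*(-44) = (((-13 + 9)/(-3 + (2 + 3)))*43)*(-44) = (-4/(-3 + 5)*43)*(-44) = (-4/2*43)*(-44) = (-4*½*43)*(-44) = -2*43*(-44) = -86*(-44) = 3784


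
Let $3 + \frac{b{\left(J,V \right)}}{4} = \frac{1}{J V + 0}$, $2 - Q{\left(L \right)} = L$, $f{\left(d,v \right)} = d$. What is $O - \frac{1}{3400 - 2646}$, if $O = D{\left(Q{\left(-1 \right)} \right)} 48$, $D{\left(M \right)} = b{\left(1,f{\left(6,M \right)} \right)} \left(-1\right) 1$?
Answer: $\frac{410175}{754} \approx 544.0$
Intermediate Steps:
$Q{\left(L \right)} = 2 - L$
$b{\left(J,V \right)} = -12 + \frac{4}{J V}$ ($b{\left(J,V \right)} = -12 + \frac{4}{J V + 0} = -12 + \frac{4}{J V}$)
$D{\left(M \right)} = \frac{34}{3}$ ($D{\left(M \right)} = \left(-12 + \frac{4}{1 \cdot 6}\right) \left(-1\right) 1 = \left(-12 + 4 \cdot 1 \cdot \frac{1}{6}\right) \left(-1\right) 1 = \left(-12 + \frac{2}{3}\right) \left(-1\right) 1 = \left(- \frac{34}{3}\right) \left(-1\right) 1 = \frac{34}{3} \cdot 1 = \frac{34}{3}$)
$O = 544$ ($O = \frac{34}{3} \cdot 48 = 544$)
$O - \frac{1}{3400 - 2646} = 544 - \frac{1}{3400 - 2646} = 544 - \frac{1}{754} = \frac{410175}{754}$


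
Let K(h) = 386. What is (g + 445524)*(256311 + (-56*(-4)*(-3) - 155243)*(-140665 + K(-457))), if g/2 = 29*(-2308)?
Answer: 6816582826709360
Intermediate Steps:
g = -133864 (g = 2*(29*(-2308)) = 2*(-66932) = -133864)
(g + 445524)*(256311 + (-56*(-4)*(-3) - 155243)*(-140665 + K(-457))) = (-133864 + 445524)*(256311 + (-56*(-4)*(-3) - 155243)*(-140665 + 386)) = 311660*(256311 + (224*(-3) - 155243)*(-140279)) = 311660*(256311 + (-672 - 155243)*(-140279)) = 311660*(256311 - 155915*(-140279)) = 311660*(256311 + 21871600285) = 311660*21871856596 = 6816582826709360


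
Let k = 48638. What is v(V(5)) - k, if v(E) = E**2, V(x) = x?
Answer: -48613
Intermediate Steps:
v(V(5)) - k = 5**2 - 1*48638 = 25 - 48638 = -48613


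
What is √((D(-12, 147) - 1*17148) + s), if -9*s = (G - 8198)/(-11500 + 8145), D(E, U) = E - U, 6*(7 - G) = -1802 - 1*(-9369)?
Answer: I*√63118941627390/60390 ≈ 131.56*I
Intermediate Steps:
G = -7525/6 (G = 7 - (-1802 - 1*(-9369))/6 = 7 - (-1802 + 9369)/6 = 7 - ⅙*7567 = 7 - 7567/6 = -7525/6 ≈ -1254.2)
s = -56713/181170 (s = -(-7525/6 - 8198)/(9*(-11500 + 8145)) = -(-56713)/(54*(-3355)) = -(-56713)*(-1)/(54*3355) = -⅑*56713/20130 = -56713/181170 ≈ -0.31304)
√((D(-12, 147) - 1*17148) + s) = √(((-12 - 1*147) - 1*17148) - 56713/181170) = √(((-12 - 147) - 17148) - 56713/181170) = √((-159 - 17148) - 56713/181170) = √(-17307 - 56713/181170) = √(-3135565903/181170) = I*√63118941627390/60390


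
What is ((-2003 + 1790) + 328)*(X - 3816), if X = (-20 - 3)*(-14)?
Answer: -401810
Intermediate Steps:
X = 322 (X = -23*(-14) = 322)
((-2003 + 1790) + 328)*(X - 3816) = ((-2003 + 1790) + 328)*(322 - 3816) = (-213 + 328)*(-3494) = 115*(-3494) = -401810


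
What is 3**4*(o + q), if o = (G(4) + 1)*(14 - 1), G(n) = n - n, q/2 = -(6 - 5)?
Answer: 891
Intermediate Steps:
q = -2 (q = 2*(-(6 - 5)) = 2*(-1*1) = 2*(-1) = -2)
G(n) = 0
o = 13 (o = (0 + 1)*(14 - 1) = 1*13 = 13)
3**4*(o + q) = 3**4*(13 - 2) = 81*11 = 891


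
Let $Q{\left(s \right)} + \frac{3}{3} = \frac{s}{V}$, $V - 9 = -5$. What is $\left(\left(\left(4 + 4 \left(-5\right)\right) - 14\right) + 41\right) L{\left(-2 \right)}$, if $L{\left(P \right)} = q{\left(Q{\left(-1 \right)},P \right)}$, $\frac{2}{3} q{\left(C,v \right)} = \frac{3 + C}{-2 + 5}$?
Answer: $\frac{77}{8} \approx 9.625$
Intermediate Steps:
$V = 4$ ($V = 9 - 5 = 4$)
$Q{\left(s \right)} = -1 + \frac{s}{4}$
$q{\left(C,v \right)} = \frac{3}{2} + \frac{C}{2}$ ($q{\left(C,v \right)} = \frac{3 \frac{3 + C}{-2 + 5}}{2} = \frac{3 \frac{3 + C}{3}}{2} = \frac{3 \left(3 + C\right) \frac{1}{3}}{2} = \frac{3 \left(1 + \frac{C}{3}\right)}{2} = \frac{3}{2} + \frac{C}{2}$)
$L{\left(P \right)} = \frac{7}{8}$ ($L{\left(P \right)} = \frac{3}{2} + \frac{-1 + \frac{1}{4} \left(-1\right)}{2} = \frac{3}{2} + \frac{-1 - \frac{1}{4}}{2} = \frac{3}{2} + \frac{1}{2} \left(- \frac{5}{4}\right) = \frac{3}{2} - \frac{5}{8} = \frac{7}{8}$)
$\left(\left(\left(4 + 4 \left(-5\right)\right) - 14\right) + 41\right) L{\left(-2 \right)} = \left(\left(\left(4 + 4 \left(-5\right)\right) - 14\right) + 41\right) \frac{7}{8} = \left(\left(\left(4 - 20\right) - 14\right) + 41\right) \frac{7}{8} = \left(\left(-16 - 14\right) + 41\right) \frac{7}{8} = \left(-30 + 41\right) \frac{7}{8} = 11 \cdot \frac{7}{8} = \frac{77}{8}$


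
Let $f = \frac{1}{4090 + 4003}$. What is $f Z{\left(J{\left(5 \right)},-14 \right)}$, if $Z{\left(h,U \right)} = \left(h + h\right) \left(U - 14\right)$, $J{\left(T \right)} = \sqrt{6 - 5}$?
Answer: $- \frac{56}{8093} \approx -0.0069196$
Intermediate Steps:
$J{\left(T \right)} = 1$ ($J{\left(T \right)} = \sqrt{1} = 1$)
$Z{\left(h,U \right)} = 2 h \left(-14 + U\right)$
$f = \frac{1}{8093} \approx 0.00012356$
$f Z{\left(J{\left(5 \right)},-14 \right)} = \frac{2 \cdot 1 \left(-14 - 14\right)}{8093} = \frac{2 \cdot 1 \left(-28\right)}{8093} = \frac{1}{8093} \left(-56\right) = - \frac{56}{8093}$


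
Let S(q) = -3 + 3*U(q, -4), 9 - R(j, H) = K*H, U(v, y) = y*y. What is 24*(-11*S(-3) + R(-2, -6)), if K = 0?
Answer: -11664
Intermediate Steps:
U(v, y) = y**2
R(j, H) = 9 (R(j, H) = 9 - 0*H = 9 - 1*0 = 9 + 0 = 9)
S(q) = 45 (S(q) = -3 + 3*(-4)**2 = -3 + 3*16 = -3 + 48 = 45)
24*(-11*S(-3) + R(-2, -6)) = 24*(-11*45 + 9) = 24*(-495 + 9) = 24*(-486) = -11664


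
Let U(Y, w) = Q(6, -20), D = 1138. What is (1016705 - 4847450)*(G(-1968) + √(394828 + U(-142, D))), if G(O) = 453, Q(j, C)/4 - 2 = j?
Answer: -1735327485 - 7661490*√98715 ≈ -4.1425e+9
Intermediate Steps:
Q(j, C) = 8 + 4*j
U(Y, w) = 32 (U(Y, w) = 8 + 4*6 = 8 + 24 = 32)
(1016705 - 4847450)*(G(-1968) + √(394828 + U(-142, D))) = (1016705 - 4847450)*(453 + √(394828 + 32)) = -3830745*(453 + √394860) = -3830745*(453 + 2*√98715) = -1735327485 - 7661490*√98715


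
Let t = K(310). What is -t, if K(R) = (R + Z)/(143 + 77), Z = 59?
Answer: -369/220 ≈ -1.6773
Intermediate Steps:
K(R) = 59/220 + R/220 (K(R) = (R + 59)/(143 + 77) = (59 + R)/220 = (59 + R)*(1/220) = 59/220 + R/220)
t = 369/220 (t = 59/220 + (1/220)*310 = 59/220 + 31/22 = 369/220 ≈ 1.6773)
-t = -1*369/220 = -369/220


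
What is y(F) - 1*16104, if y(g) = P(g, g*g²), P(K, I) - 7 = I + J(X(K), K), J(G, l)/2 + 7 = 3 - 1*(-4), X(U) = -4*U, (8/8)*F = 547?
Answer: 163651226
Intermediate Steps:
F = 547
J(G, l) = 0 (J(G, l) = -14 + 2*(3 - 1*(-4)) = -14 + 2*(3 + 4) = -14 + 2*7 = -14 + 14 = 0)
P(K, I) = 7 + I (P(K, I) = 7 + (I + 0) = 7 + I)
y(g) = 7 + g³ (y(g) = 7 + g*g² = 7 + g³)
y(F) - 1*16104 = (7 + 547³) - 1*16104 = (7 + 163667323) - 16104 = 163667330 - 16104 = 163651226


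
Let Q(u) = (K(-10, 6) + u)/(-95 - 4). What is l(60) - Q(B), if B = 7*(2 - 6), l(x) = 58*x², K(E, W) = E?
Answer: 20671162/99 ≈ 2.0880e+5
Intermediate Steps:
B = -28 (B = 7*(-4) = -28)
Q(u) = 10/99 - u/99 (Q(u) = (-10 + u)/(-95 - 4) = (-10 + u)/(-99) = (-10 + u)*(-1/99) = 10/99 - u/99)
l(60) - Q(B) = 58*60² - (10/99 - 1/99*(-28)) = 58*3600 - (10/99 + 28/99) = 208800 - 1*38/99 = 208800 - 38/99 = 20671162/99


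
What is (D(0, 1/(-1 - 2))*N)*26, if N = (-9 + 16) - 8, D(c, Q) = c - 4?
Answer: 104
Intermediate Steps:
D(c, Q) = -4 + c
N = -1 (N = 7 - 8 = -1)
(D(0, 1/(-1 - 2))*N)*26 = ((-4 + 0)*(-1))*26 = -4*(-1)*26 = 4*26 = 104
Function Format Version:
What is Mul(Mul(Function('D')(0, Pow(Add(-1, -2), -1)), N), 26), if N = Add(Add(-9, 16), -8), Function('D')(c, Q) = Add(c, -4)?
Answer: 104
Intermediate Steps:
Function('D')(c, Q) = Add(-4, c)
N = -1 (N = Add(7, -8) = -1)
Mul(Mul(Function('D')(0, Pow(Add(-1, -2), -1)), N), 26) = Mul(Mul(Add(-4, 0), -1), 26) = Mul(Mul(-4, -1), 26) = Mul(4, 26) = 104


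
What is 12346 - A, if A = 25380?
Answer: -13034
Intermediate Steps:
12346 - A = 12346 - 1*25380 = 12346 - 25380 = -13034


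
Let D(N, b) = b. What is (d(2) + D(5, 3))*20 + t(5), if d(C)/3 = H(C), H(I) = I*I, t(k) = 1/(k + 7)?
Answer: 3601/12 ≈ 300.08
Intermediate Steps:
t(k) = 1/(7 + k)
H(I) = I**2
d(C) = 3*C**2
(d(2) + D(5, 3))*20 + t(5) = (3*2**2 + 3)*20 + 1/(7 + 5) = (3*4 + 3)*20 + 1/12 = (12 + 3)*20 + 1/12 = 15*20 + 1/12 = 300 + 1/12 = 3601/12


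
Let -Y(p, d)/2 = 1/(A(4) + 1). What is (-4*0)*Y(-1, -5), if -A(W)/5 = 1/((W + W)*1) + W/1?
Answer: 0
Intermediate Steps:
A(W) = -5*W - 5/(2*W) (A(W) = -5*(1/((W + W)*1) + W/1) = -5*(1/(2*W) + W*1) = -5*((1/(2*W))*1 + W) = -5*(1/(2*W) + W) = -5*(W + 1/(2*W)) = -5*W - 5/(2*W))
Y(p, d) = 16/157 (Y(p, d) = -2/((-5*4 - 5/2/4) + 1) = -2/((-20 - 5/2*¼) + 1) = -2/((-20 - 5/8) + 1) = -2/(-165/8 + 1) = -2/(-157/8) = -2*(-8/157) = 16/157)
(-4*0)*Y(-1, -5) = -4*0*(16/157) = 0*(16/157) = 0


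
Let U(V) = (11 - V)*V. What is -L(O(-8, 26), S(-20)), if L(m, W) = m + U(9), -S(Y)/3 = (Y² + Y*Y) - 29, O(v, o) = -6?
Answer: -12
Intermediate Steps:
U(V) = V*(11 - V)
S(Y) = 87 - 6*Y² (S(Y) = -3*((Y² + Y*Y) - 29) = -3*((Y² + Y²) - 29) = -3*(2*Y² - 29) = -3*(-29 + 2*Y²) = 87 - 6*Y²)
L(m, W) = 18 + m (L(m, W) = m + 9*(11 - 1*9) = m + 9*(11 - 9) = m + 9*2 = m + 18 = 18 + m)
-L(O(-8, 26), S(-20)) = -(18 - 6) = -1*12 = -12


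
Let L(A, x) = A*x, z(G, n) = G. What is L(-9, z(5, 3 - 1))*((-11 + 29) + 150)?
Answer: -7560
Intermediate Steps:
L(-9, z(5, 3 - 1))*((-11 + 29) + 150) = (-9*5)*((-11 + 29) + 150) = -45*(18 + 150) = -45*168 = -7560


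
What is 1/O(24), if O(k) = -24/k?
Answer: -1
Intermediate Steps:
1/O(24) = 1/(-24/24) = 1/(-24*1/24) = 1/(-1) = -1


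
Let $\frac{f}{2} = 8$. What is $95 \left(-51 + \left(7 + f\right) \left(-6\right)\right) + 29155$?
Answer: $11200$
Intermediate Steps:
$f = 16$ ($f = 2 \cdot 8 = 16$)
$95 \left(-51 + \left(7 + f\right) \left(-6\right)\right) + 29155 = 95 \left(-51 + \left(7 + 16\right) \left(-6\right)\right) + 29155 = 95 \left(-51 + 23 \left(-6\right)\right) + 29155 = 95 \left(-51 - 138\right) + 29155 = 95 \left(-189\right) + 29155 = -17955 + 29155 = 11200$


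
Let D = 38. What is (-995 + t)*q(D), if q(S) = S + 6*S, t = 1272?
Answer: 73682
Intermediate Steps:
q(S) = 7*S
(-995 + t)*q(D) = (-995 + 1272)*(7*38) = 277*266 = 73682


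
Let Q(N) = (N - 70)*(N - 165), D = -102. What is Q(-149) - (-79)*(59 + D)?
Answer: 65369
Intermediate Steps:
Q(N) = (-165 + N)*(-70 + N) (Q(N) = (-70 + N)*(-165 + N) = (-165 + N)*(-70 + N))
Q(-149) - (-79)*(59 + D) = (11550 + (-149)**2 - 235*(-149)) - (-79)*(59 - 102) = (11550 + 22201 + 35015) - (-79)*(-43) = 68766 - 1*3397 = 68766 - 3397 = 65369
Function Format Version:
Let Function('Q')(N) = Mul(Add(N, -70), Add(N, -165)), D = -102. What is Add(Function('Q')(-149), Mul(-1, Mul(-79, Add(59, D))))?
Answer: 65369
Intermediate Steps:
Function('Q')(N) = Mul(Add(-165, N), Add(-70, N)) (Function('Q')(N) = Mul(Add(-70, N), Add(-165, N)) = Mul(Add(-165, N), Add(-70, N)))
Add(Function('Q')(-149), Mul(-1, Mul(-79, Add(59, D)))) = Add(Add(11550, Pow(-149, 2), Mul(-235, -149)), Mul(-1, Mul(-79, Add(59, -102)))) = Add(Add(11550, 22201, 35015), Mul(-1, Mul(-79, -43))) = Add(68766, Mul(-1, 3397)) = Add(68766, -3397) = 65369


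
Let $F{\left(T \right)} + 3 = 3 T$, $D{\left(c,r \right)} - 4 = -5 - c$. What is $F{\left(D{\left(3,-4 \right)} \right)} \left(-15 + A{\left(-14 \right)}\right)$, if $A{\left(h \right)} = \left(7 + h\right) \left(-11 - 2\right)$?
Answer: $-1140$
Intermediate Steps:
$D{\left(c,r \right)} = -1 - c$ ($D{\left(c,r \right)} = 4 - \left(5 + c\right) = -1 - c$)
$F{\left(T \right)} = -3 + 3 T$
$A{\left(h \right)} = -91 - 13 h$ ($A{\left(h \right)} = \left(7 + h\right) \left(-13\right) = -91 - 13 h$)
$F{\left(D{\left(3,-4 \right)} \right)} \left(-15 + A{\left(-14 \right)}\right) = \left(-3 + 3 \left(-1 - 3\right)\right) \left(-15 - -91\right) = \left(-3 + 3 \left(-1 - 3\right)\right) \left(-15 + \left(-91 + 182\right)\right) = \left(-3 + 3 \left(-4\right)\right) \left(-15 + 91\right) = \left(-3 - 12\right) 76 = \left(-15\right) 76 = -1140$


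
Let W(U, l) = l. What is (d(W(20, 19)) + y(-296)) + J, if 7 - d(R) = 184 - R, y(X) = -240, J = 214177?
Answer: 213779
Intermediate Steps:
d(R) = -177 + R (d(R) = 7 - (184 - R) = 7 + (-184 + R) = -177 + R)
(d(W(20, 19)) + y(-296)) + J = ((-177 + 19) - 240) + 214177 = (-158 - 240) + 214177 = -398 + 214177 = 213779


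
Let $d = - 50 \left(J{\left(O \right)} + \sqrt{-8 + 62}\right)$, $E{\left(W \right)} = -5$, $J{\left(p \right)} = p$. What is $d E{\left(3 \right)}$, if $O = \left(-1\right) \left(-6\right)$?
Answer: $1500 + 750 \sqrt{6} \approx 3337.1$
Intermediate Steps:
$O = 6$
$d = -300 - 150 \sqrt{6}$ ($d = - 50 \left(6 + \sqrt{-8 + 62}\right) = - 50 \left(6 + \sqrt{54}\right) = - 50 \left(6 + 3 \sqrt{6}\right) = - (300 + 150 \sqrt{6}) = -300 - 150 \sqrt{6} \approx -667.42$)
$d E{\left(3 \right)} = \left(-300 - 150 \sqrt{6}\right) \left(-5\right) = 1500 + 750 \sqrt{6}$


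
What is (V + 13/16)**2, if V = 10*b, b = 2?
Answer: 110889/256 ≈ 433.16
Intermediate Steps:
V = 20 (V = 10*2 = 20)
(V + 13/16)**2 = (20 + 13/16)**2 = (333/16)**2 = 110889/256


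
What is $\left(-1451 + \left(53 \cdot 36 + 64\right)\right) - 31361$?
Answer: $-30840$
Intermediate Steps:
$\left(-1451 + \left(53 \cdot 36 + 64\right)\right) - 31361 = \left(-1451 + \left(1908 + 64\right)\right) - 31361 = \left(-1451 + 1972\right) - 31361 = 521 - 31361 = -30840$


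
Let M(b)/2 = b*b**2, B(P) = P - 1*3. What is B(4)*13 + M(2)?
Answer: 29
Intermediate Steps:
B(P) = -3 + P (B(P) = P - 3 = -3 + P)
M(b) = 2*b**3 (M(b) = 2*(b*b**2) = 2*b**3)
B(4)*13 + M(2) = (-3 + 4)*13 + 2*2**3 = 1*13 + 2*8 = 13 + 16 = 29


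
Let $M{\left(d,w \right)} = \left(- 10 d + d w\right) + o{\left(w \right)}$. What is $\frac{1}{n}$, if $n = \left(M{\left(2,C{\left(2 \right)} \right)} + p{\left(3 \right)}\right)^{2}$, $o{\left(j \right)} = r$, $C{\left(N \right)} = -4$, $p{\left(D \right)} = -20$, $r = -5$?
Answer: $\frac{1}{2809} \approx 0.000356$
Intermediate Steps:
$o{\left(j \right)} = -5$
$M{\left(d,w \right)} = -5 - 10 d + d w$ ($M{\left(d,w \right)} = \left(- 10 d + d w\right) - 5 = -5 - 10 d + d w$)
$n = 2809$ ($n = \left(\left(-5 - 20 + 2 \left(-4\right)\right) - 20\right)^{2} = \left(\left(-5 - 20 - 8\right) - 20\right)^{2} = \left(-33 - 20\right)^{2} = \left(-53\right)^{2} = 2809$)
$\frac{1}{n} = \frac{1}{2809}$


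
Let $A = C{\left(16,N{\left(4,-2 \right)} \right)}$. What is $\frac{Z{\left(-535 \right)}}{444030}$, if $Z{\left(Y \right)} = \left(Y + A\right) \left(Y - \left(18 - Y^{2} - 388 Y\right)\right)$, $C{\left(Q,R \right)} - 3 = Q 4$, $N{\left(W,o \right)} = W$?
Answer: $- \frac{6091176}{74005} \approx -82.308$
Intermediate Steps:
$C{\left(Q,R \right)} = 3 + 4 Q$ ($C{\left(Q,R \right)} = 3 + Q 4 = 3 + 4 Q$)
$A = 67$ ($A = 3 + 4 \cdot 16 = 3 + 64 = 67$)
$Z{\left(Y \right)} = \left(67 + Y\right) \left(-18 + Y^{2} + 389 Y\right)$ ($Z{\left(Y \right)} = \left(Y + 67\right) \left(Y - \left(18 - Y^{2} - 388 Y\right)\right) = \left(67 + Y\right) \left(Y + \left(-18 + Y^{2} + 388 Y\right)\right) = \left(67 + Y\right) \left(-18 + Y^{2} + 389 Y\right)$)
$\frac{Z{\left(-535 \right)}}{444030} = \frac{-1206 + \left(-535\right)^{3} + 456 \left(-535\right)^{2} + 26045 \left(-535\right)}{444030} = \left(-1206 - 153130375 + 456 \cdot 286225 - 13934075\right) \frac{1}{444030} = \left(-1206 - 153130375 + 130518600 - 13934075\right) \frac{1}{444030} = \left(-36547056\right) \frac{1}{444030} = - \frac{6091176}{74005}$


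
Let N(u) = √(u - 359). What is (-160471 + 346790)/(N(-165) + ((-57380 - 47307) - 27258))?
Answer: -24583860455/17409483549 - 372638*I*√131/17409483549 ≈ -1.4121 - 0.00024498*I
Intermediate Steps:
N(u) = √(-359 + u)
(-160471 + 346790)/(N(-165) + ((-57380 - 47307) - 27258)) = (-160471 + 346790)/(√(-359 - 165) + ((-57380 - 47307) - 27258)) = 186319/(√(-524) + (-104687 - 27258)) = 186319/(2*I*√131 - 131945) = 186319/(-131945 + 2*I*√131)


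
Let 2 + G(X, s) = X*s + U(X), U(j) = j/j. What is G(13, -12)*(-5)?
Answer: 785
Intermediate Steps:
U(j) = 1
G(X, s) = -1 + X*s (G(X, s) = -2 + (X*s + 1) = -2 + (1 + X*s) = -1 + X*s)
G(13, -12)*(-5) = (-1 + 13*(-12))*(-5) = (-1 - 156)*(-5) = -157*(-5) = 785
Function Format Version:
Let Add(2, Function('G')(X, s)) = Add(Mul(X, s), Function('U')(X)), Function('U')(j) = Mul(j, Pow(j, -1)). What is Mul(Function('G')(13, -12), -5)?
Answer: 785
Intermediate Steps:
Function('U')(j) = 1
Function('G')(X, s) = Add(-1, Mul(X, s)) (Function('G')(X, s) = Add(-2, Add(Mul(X, s), 1)) = Add(-2, Add(1, Mul(X, s))) = Add(-1, Mul(X, s)))
Mul(Function('G')(13, -12), -5) = Mul(Add(-1, Mul(13, -12)), -5) = Mul(Add(-1, -156), -5) = Mul(-157, -5) = 785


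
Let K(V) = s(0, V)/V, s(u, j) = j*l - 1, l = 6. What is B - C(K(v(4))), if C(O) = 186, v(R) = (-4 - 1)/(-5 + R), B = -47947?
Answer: -48133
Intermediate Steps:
s(u, j) = -1 + 6*j (s(u, j) = j*6 - 1 = 6*j - 1 = -1 + 6*j)
v(R) = -5/(-5 + R)
K(V) = (-1 + 6*V)/V
B - C(K(v(4))) = -47947 - 1*186 = -47947 - 186 = -48133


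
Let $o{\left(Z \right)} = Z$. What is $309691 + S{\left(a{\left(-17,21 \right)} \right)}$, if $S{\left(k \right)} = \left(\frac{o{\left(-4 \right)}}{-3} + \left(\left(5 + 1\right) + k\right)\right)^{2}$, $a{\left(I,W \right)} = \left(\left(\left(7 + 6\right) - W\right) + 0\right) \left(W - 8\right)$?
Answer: $\frac{2871319}{9} \approx 3.1904 \cdot 10^{5}$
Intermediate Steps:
$a{\left(I,W \right)} = \left(-8 + W\right) \left(13 - W\right)$ ($a{\left(I,W \right)} = \left(\left(13 - W\right) + 0\right) \left(-8 + W\right) = \left(13 - W\right) \left(-8 + W\right) = \left(-8 + W\right) \left(13 - W\right)$)
$S{\left(k \right)} = \left(\frac{22}{3} + k\right)^{2}$ ($S{\left(k \right)} = \left(- \frac{4}{-3} + \left(\left(5 + 1\right) + k\right)\right)^{2} = \left(\left(-4\right) \left(- \frac{1}{3}\right) + \left(6 + k\right)\right)^{2} = \left(\frac{4}{3} + \left(6 + k\right)\right)^{2} = \left(\frac{22}{3} + k\right)^{2}$)
$309691 + S{\left(a{\left(-17,21 \right)} \right)} = 309691 + \frac{\left(22 + 3 \left(-104 - 21^{2} + 21 \cdot 21\right)\right)^{2}}{9} = 309691 + \frac{\left(22 + 3 \left(-104 - 441 + 441\right)\right)^{2}}{9} = 309691 + \frac{\left(22 + 3 \left(-104\right)\right)^{2}}{9} = 309691 + \frac{\left(22 - 312\right)^{2}}{9} = 309691 + \frac{\left(-290\right)^{2}}{9} = 309691 + \frac{1}{9} \cdot 84100 = 309691 + \frac{84100}{9} = \frac{2871319}{9}$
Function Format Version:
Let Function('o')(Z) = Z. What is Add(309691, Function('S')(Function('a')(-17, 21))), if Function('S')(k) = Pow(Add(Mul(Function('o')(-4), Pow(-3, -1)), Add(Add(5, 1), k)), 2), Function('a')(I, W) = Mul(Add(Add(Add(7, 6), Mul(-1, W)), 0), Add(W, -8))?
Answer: Rational(2871319, 9) ≈ 3.1904e+5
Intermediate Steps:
Function('a')(I, W) = Mul(Add(-8, W), Add(13, Mul(-1, W))) (Function('a')(I, W) = Mul(Add(Add(13, Mul(-1, W)), 0), Add(-8, W)) = Mul(Add(13, Mul(-1, W)), Add(-8, W)) = Mul(Add(-8, W), Add(13, Mul(-1, W))))
Function('S')(k) = Pow(Add(Rational(22, 3), k), 2) (Function('S')(k) = Pow(Add(Mul(-4, Pow(-3, -1)), Add(Add(5, 1), k)), 2) = Pow(Add(Mul(-4, Rational(-1, 3)), Add(6, k)), 2) = Pow(Add(Rational(4, 3), Add(6, k)), 2) = Pow(Add(Rational(22, 3), k), 2))
Add(309691, Function('S')(Function('a')(-17, 21))) = Add(309691, Mul(Rational(1, 9), Pow(Add(22, Mul(3, Add(-104, Mul(-1, Pow(21, 2)), Mul(21, 21)))), 2))) = Add(309691, Mul(Rational(1, 9), Pow(Add(22, Mul(3, Add(-104, Mul(-1, 441), 441))), 2))) = Add(309691, Mul(Rational(1, 9), Pow(Add(22, Mul(3, Add(-104, -441, 441))), 2))) = Add(309691, Mul(Rational(1, 9), Pow(Add(22, Mul(3, -104)), 2))) = Add(309691, Mul(Rational(1, 9), Pow(Add(22, -312), 2))) = Add(309691, Mul(Rational(1, 9), Pow(-290, 2))) = Add(309691, Mul(Rational(1, 9), 84100)) = Add(309691, Rational(84100, 9)) = Rational(2871319, 9)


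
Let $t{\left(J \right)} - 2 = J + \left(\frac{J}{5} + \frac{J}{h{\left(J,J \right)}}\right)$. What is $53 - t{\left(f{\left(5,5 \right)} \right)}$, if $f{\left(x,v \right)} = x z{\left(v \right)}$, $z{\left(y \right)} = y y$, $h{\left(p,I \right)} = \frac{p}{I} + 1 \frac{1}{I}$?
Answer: $- \frac{28099}{126} \approx -223.01$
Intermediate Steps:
$h{\left(p,I \right)} = \frac{1}{I} + \frac{p}{I}$ ($h{\left(p,I \right)} = \frac{p}{I} + \frac{1}{I} = \frac{1}{I} + \frac{p}{I}$)
$z{\left(y \right)} = y^{2}$
$f{\left(x,v \right)} = x v^{2}$
$t{\left(J \right)} = 2 + \frac{6 J}{5} + \frac{J^{2}}{1 + J}$ ($t{\left(J \right)} = 2 + \left(J + \left(\frac{J}{5} + \frac{J}{\frac{1}{J} \left(1 + J\right)}\right)\right) = 2 + \left(J + \left(J \frac{1}{5} + J \frac{J}{1 + J}\right)\right) = 2 + \left(J + \left(\frac{J}{5} + \frac{J^{2}}{1 + J}\right)\right) = 2 + \left(\frac{6 J}{5} + \frac{J^{2}}{1 + J}\right) = 2 + \frac{6 J}{5} + \frac{J^{2}}{1 + J}$)
$53 - t{\left(f{\left(5,5 \right)} \right)} = 53 - \frac{10 + 11 \left(5 \cdot 5^{2}\right)^{2} + 16 \cdot 5 \cdot 5^{2}}{5 \left(1 + 5 \cdot 5^{2}\right)} = 53 - \frac{10 + 11 \left(5 \cdot 25\right)^{2} + 16 \cdot 5 \cdot 25}{5 \left(1 + 5 \cdot 25\right)} = 53 - \frac{10 + 11 \cdot 125^{2} + 16 \cdot 125}{5 \left(1 + 125\right)} = 53 - \frac{10 + 11 \cdot 15625 + 2000}{5 \cdot 126} = 53 - \frac{1}{5} \cdot \frac{1}{126} \left(10 + 171875 + 2000\right) = 53 - \frac{1}{5} \cdot \frac{1}{126} \cdot 173885 = 53 - \frac{34777}{126} = - \frac{28099}{126}$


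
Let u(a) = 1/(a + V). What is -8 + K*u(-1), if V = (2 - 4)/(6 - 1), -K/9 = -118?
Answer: -5366/7 ≈ -766.57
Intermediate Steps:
K = 1062 (K = -9*(-118) = 1062)
V = -2/5 ≈ -0.40000
u(a) = 1/(-2/5 + a) (u(a) = 1/(a - 2/5) = 1/(-2/5 + a))
-8 + K*u(-1) = -8 + 1062*(5/(-2 + 5*(-1))) = -8 + 1062*(5/(-2 - 5)) = -8 + 1062*(5/(-7)) = -8 + 1062*(5*(-1/7)) = -8 + 1062*(-5/7) = -8 - 5310/7 = -5366/7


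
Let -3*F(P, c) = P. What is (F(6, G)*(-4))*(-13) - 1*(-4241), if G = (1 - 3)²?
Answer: 4137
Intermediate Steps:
G = 4 (G = (-2)² = 4)
F(P, c) = -P/3
(F(6, G)*(-4))*(-13) - 1*(-4241) = (-⅓*6*(-4))*(-13) - 1*(-4241) = -2*(-4)*(-13) + 4241 = 8*(-13) + 4241 = -104 + 4241 = 4137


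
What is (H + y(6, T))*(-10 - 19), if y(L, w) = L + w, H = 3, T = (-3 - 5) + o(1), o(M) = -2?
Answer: 29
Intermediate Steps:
T = -10 (T = (-3 - 5) - 2 = -8 - 2 = -10)
(H + y(6, T))*(-10 - 19) = (3 + (6 - 10))*(-10 - 19) = (3 - 4)*(-29) = -1*(-29) = 29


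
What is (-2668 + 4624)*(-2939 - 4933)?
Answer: -15397632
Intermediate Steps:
(-2668 + 4624)*(-2939 - 4933) = 1956*(-7872) = -15397632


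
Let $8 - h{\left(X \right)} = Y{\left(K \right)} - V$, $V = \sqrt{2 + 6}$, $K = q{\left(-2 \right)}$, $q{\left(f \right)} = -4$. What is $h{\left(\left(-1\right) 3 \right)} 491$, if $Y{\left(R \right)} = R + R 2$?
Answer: $9820 + 982 \sqrt{2} \approx 11209.0$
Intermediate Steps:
$K = -4$
$Y{\left(R \right)} = 3 R$ ($Y{\left(R \right)} = R + 2 R = 3 R$)
$V = 2 \sqrt{2}$ ($V = \sqrt{8} = 2 \sqrt{2} \approx 2.8284$)
$h{\left(X \right)} = 20 + 2 \sqrt{2}$ ($h{\left(X \right)} = 8 - \left(3 \left(-4\right) - 2 \sqrt{2}\right) = 8 - \left(-12 - 2 \sqrt{2}\right) = 8 + \left(12 + 2 \sqrt{2}\right) = 20 + 2 \sqrt{2}$)
$h{\left(\left(-1\right) 3 \right)} 491 = \left(20 + 2 \sqrt{2}\right) 491 = 9820 + 982 \sqrt{2}$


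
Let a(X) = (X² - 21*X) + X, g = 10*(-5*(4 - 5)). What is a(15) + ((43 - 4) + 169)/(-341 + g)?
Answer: -22033/291 ≈ -75.715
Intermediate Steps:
g = 50 (g = 10*(-5*(-1)) = 10*5 = 50)
a(X) = X² - 20*X
a(15) + ((43 - 4) + 169)/(-341 + g) = 15*(-20 + 15) + ((43 - 4) + 169)/(-341 + 50) = 15*(-5) + (39 + 169)/(-291) = -75 + 208*(-1/291) = -75 - 208/291 = -22033/291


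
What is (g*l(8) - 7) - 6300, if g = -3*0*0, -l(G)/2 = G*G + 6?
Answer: -6307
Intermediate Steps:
l(G) = -12 - 2*G**2 (l(G) = -2*(G*G + 6) = -2*(G**2 + 6) = -2*(6 + G**2) = -12 - 2*G**2)
g = 0 (g = 0*0 = 0)
(g*l(8) - 7) - 6300 = (0*(-12 - 2*8**2) - 7) - 6300 = (0*(-12 - 2*64) - 7) - 6300 = (0*(-12 - 128) - 7) - 6300 = (0*(-140) - 7) - 6300 = (0 - 7) - 6300 = -7 - 6300 = -6307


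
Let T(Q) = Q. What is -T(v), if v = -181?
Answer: 181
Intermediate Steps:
-T(v) = -1*(-181) = 181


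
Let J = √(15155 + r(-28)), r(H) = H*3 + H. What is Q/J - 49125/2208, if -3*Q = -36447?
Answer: -16375/736 + 12149*√307/2149 ≈ 76.806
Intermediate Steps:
Q = 12149 (Q = -⅓*(-36447) = 12149)
r(H) = 4*H (r(H) = 3*H + H = 4*H)
J = 7*√307 (J = √(15155 + 4*(-28)) = √(15155 - 112) = √15043 = 7*√307 ≈ 122.65)
Q/J - 49125/2208 = 12149/((7*√307)) - 49125/2208 = 12149*(√307/2149) - 49125*1/2208 = 12149*√307/2149 - 16375/736 = -16375/736 + 12149*√307/2149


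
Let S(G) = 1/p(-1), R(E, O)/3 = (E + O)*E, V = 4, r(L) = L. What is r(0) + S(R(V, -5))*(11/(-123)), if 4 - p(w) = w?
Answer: -11/615 ≈ -0.017886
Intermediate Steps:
p(w) = 4 - w
R(E, O) = 3*E*(E + O) (R(E, O) = 3*((E + O)*E) = 3*(E*(E + O)) = 3*E*(E + O))
S(G) = 1/5 (S(G) = 1/(4 - 1*(-1)) = 1/(4 + 1) = 1/5)
r(0) + S(R(V, -5))*(11/(-123)) = 0 + (11/(-123))/5 = 0 + (11*(-1/123))/5 = 0 + (1/5)*(-11/123) = 0 - 11/615 = -11/615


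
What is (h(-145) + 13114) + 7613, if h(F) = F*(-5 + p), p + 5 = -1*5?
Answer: 22902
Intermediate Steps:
p = -10 (p = -5 - 1*5 = -5 - 5 = -10)
h(F) = -15*F (h(F) = F*(-5 - 10) = F*(-15) = -15*F)
(h(-145) + 13114) + 7613 = (-15*(-145) + 13114) + 7613 = (2175 + 13114) + 7613 = 15289 + 7613 = 22902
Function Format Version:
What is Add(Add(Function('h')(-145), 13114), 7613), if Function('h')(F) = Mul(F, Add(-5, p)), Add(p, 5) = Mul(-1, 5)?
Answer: 22902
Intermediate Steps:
p = -10 (p = Add(-5, Mul(-1, 5)) = Add(-5, -5) = -10)
Function('h')(F) = Mul(-15, F) (Function('h')(F) = Mul(F, Add(-5, -10)) = Mul(F, -15) = Mul(-15, F))
Add(Add(Function('h')(-145), 13114), 7613) = Add(Add(Mul(-15, -145), 13114), 7613) = Add(Add(2175, 13114), 7613) = Add(15289, 7613) = 22902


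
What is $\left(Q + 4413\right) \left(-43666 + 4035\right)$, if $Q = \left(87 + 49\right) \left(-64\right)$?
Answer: $170056621$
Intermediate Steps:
$Q = -8704$ ($Q = 136 \left(-64\right) = -8704$)
$\left(Q + 4413\right) \left(-43666 + 4035\right) = \left(-8704 + 4413\right) \left(-43666 + 4035\right) = \left(-4291\right) \left(-39631\right) = 170056621$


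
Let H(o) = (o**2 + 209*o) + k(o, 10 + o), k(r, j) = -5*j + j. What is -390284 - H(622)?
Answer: -904638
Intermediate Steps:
k(r, j) = -4*j
H(o) = -40 + o**2 + 205*o (H(o) = (o**2 + 209*o) - 4*(10 + o) = (o**2 + 209*o) + (-40 - 4*o) = -40 + o**2 + 205*o)
-390284 - H(622) = -390284 - (-40 + 622**2 + 205*622) = -390284 - (-40 + 386884 + 127510) = -390284 - 1*514354 = -390284 - 514354 = -904638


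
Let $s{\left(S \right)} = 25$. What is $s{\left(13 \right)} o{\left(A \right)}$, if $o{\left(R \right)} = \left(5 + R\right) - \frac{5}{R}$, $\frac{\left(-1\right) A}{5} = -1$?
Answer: $225$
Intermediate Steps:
$A = 5$ ($A = \left(-5\right) \left(-1\right) = 5$)
$o{\left(R \right)} = 5 + R - \frac{5}{R}$
$s{\left(13 \right)} o{\left(A \right)} = 25 \left(5 + 5 - \frac{5}{5}\right) = 25 \left(5 + 5 - 1\right) = 25 \cdot 9 = 225$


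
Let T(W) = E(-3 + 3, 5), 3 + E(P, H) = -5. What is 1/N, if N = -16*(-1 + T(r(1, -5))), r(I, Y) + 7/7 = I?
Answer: 1/144 ≈ 0.0069444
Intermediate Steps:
E(P, H) = -8 (E(P, H) = -3 - 5 = -8)
r(I, Y) = -1 + I
T(W) = -8
N = 144 (N = -16*(-1 - 8) = -16*(-9) = 144)
1/N = 1/144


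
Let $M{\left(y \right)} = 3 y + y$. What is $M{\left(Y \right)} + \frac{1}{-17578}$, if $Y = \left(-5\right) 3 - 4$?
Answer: $- \frac{1335929}{17578} \approx -76.0$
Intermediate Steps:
$Y = -19$ ($Y = -15 - 4 = -19$)
$M{\left(y \right)} = 4 y$
$M{\left(Y \right)} + \frac{1}{-17578} = 4 \left(-19\right) + \frac{1}{-17578} = -76 - \frac{1}{17578} = - \frac{1335929}{17578}$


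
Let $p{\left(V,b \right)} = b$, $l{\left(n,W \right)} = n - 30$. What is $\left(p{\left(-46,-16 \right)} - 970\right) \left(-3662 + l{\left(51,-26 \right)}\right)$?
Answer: $3590026$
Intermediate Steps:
$l{\left(n,W \right)} = -30 + n$ ($l{\left(n,W \right)} = n - 30 = -30 + n$)
$\left(p{\left(-46,-16 \right)} - 970\right) \left(-3662 + l{\left(51,-26 \right)}\right) = \left(-16 - 970\right) \left(-3662 + \left(-30 + 51\right)\right) = - 986 \left(-3662 + 21\right) = \left(-986\right) \left(-3641\right) = 3590026$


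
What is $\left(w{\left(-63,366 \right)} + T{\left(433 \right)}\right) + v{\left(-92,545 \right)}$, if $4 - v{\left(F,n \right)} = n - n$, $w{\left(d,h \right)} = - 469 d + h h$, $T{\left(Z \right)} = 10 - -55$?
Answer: $163572$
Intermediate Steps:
$T{\left(Z \right)} = 65$ ($T{\left(Z \right)} = 10 + 55 = 65$)
$w{\left(d,h \right)} = h^{2} - 469 d$ ($w{\left(d,h \right)} = - 469 d + h^{2} = h^{2} - 469 d$)
$v{\left(F,n \right)} = 4$ ($v{\left(F,n \right)} = 4 - \left(n - n\right) = 4 - 0 = 4 + 0 = 4$)
$\left(w{\left(-63,366 \right)} + T{\left(433 \right)}\right) + v{\left(-92,545 \right)} = \left(\left(366^{2} - -29547\right) + 65\right) + 4 = \left(\left(133956 + 29547\right) + 65\right) + 4 = \left(163503 + 65\right) + 4 = 163568 + 4 = 163572$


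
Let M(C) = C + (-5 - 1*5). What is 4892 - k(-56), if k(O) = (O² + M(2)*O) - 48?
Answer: 1356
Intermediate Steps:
M(C) = -10 + C (M(C) = C + (-5 - 5) = C - 10 = -10 + C)
k(O) = -48 + O² - 8*O (k(O) = (O² + (-10 + 2)*O) - 48 = (O² - 8*O) - 48 = -48 + O² - 8*O)
4892 - k(-56) = 4892 - (-48 + (-56)² - 8*(-56)) = 4892 - (-48 + 3136 + 448) = 4892 - 1*3536 = 4892 - 3536 = 1356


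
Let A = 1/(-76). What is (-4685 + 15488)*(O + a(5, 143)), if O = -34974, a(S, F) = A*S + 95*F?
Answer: -17561021907/76 ≈ -2.3107e+8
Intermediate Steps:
A = -1/76 ≈ -0.013158
a(S, F) = 95*F - S/76 (a(S, F) = -S/76 + 95*F = 95*F - S/76)
(-4685 + 15488)*(O + a(5, 143)) = (-4685 + 15488)*(-34974 + (95*143 - 1/76*5)) = 10803*(-34974 + (13585 - 5/76)) = 10803*(-34974 + 1032455/76) = 10803*(-1625569/76) = -17561021907/76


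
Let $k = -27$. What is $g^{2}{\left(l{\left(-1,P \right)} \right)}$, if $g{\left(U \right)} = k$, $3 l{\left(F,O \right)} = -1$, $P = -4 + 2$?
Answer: $729$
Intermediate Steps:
$P = -2$
$l{\left(F,O \right)} = - \frac{1}{3}$ ($l{\left(F,O \right)} = \frac{1}{3} \left(-1\right) = - \frac{1}{3}$)
$g{\left(U \right)} = -27$
$g^{2}{\left(l{\left(-1,P \right)} \right)} = \left(-27\right)^{2} = 729$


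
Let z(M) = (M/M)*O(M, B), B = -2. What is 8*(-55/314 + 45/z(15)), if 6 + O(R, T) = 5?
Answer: -56740/157 ≈ -361.40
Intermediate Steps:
O(R, T) = -1 (O(R, T) = -6 + 5 = -1)
z(M) = -1 (z(M) = (M/M)*(-1) = 1*(-1) = -1)
8*(-55/314 + 45/z(15)) = 8*(-55/314 + 45/(-1)) = 8*(-55*1/314 + 45*(-1)) = 8*(-55/314 - 45) = 8*(-14185/314) = -56740/157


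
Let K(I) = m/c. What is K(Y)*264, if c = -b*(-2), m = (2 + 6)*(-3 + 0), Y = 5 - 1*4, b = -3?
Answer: 1056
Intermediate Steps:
Y = 1 (Y = 5 - 4 = 1)
m = -24 (m = 8*(-3) = -24)
c = -6 (c = -1*(-3)*(-2) = 3*(-2) = -6)
K(I) = 4 (K(I) = -24/(-6) = -24*(-⅙) = 4)
K(Y)*264 = 4*264 = 1056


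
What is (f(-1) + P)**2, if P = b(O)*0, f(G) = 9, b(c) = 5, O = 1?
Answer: 81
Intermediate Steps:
P = 0 (P = 5*0 = 0)
(f(-1) + P)**2 = (9 + 0)**2 = 9**2 = 81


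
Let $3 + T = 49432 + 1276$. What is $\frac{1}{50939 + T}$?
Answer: $\frac{1}{101644} \approx 9.8383 \cdot 10^{-6}$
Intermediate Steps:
$T = 50705$ ($T = -3 + \left(49432 + 1276\right) = -3 + 50708 = 50705$)
$\frac{1}{50939 + T} = \frac{1}{50939 + 50705} = \frac{1}{101644}$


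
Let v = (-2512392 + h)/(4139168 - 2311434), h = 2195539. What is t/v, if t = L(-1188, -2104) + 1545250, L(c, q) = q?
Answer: -2820460411164/316853 ≈ -8.9015e+6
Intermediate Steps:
t = 1543146 (t = -2104 + 1545250 = 1543146)
v = -316853/1827734 (v = (-2512392 + 2195539)/(4139168 - 2311434) = -316853/1827734 ≈ -0.17336)
t/v = 1543146/(-316853/1827734) = 1543146*(-1827734/316853) = -2820460411164/316853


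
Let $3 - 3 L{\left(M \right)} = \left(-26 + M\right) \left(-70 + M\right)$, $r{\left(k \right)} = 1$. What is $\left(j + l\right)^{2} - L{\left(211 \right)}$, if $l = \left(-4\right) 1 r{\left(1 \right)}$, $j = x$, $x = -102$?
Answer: $19930$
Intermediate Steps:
$L{\left(M \right)} = 1 - \frac{\left(-70 + M\right) \left(-26 + M\right)}{3}$ ($L{\left(M \right)} = 1 - \frac{\left(-26 + M\right) \left(-70 + M\right)}{3} = 1 - \frac{\left(-70 + M\right) \left(-26 + M\right)}{3}$)
$j = -102$
$l = -4$ ($l = \left(-4\right) 1 \cdot 1 = \left(-4\right) 1 = -4$)
$\left(j + l\right)^{2} - L{\left(211 \right)} = \left(-102 - 4\right)^{2} - \left(- \frac{1817}{3} + 32 \cdot 211 - \frac{211^{2}}{3}\right) = \left(-106\right)^{2} - \left(- \frac{1817}{3} + 6752 - \frac{44521}{3}\right) = 11236 - \left(- \frac{1817}{3} + 6752 - \frac{44521}{3}\right) = 11236 - -8694 = 11236 + 8694 = 19930$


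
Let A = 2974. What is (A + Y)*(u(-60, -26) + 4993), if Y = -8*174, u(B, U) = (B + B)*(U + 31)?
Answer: 6949726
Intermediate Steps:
u(B, U) = 2*B*(31 + U) (u(B, U) = (2*B)*(31 + U) = 2*B*(31 + U))
Y = -1392
(A + Y)*(u(-60, -26) + 4993) = (2974 - 1392)*(2*(-60)*(31 - 26) + 4993) = 1582*(2*(-60)*5 + 4993) = 1582*(-600 + 4993) = 1582*4393 = 6949726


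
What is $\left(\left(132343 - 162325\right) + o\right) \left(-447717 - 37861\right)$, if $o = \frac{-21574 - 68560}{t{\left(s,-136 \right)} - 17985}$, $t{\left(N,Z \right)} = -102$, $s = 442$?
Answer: $\frac{263277623805400}{18087} \approx 1.4556 \cdot 10^{10}$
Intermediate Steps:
$o = \frac{90134}{18087}$ ($o = \frac{-21574 - 68560}{-102 - 17985} = - \frac{90134}{-18087} = \left(-90134\right) \left(- \frac{1}{18087}\right) = \frac{90134}{18087} \approx 4.9834$)
$\left(\left(132343 - 162325\right) + o\right) \left(-447717 - 37861\right) = \left(\left(132343 - 162325\right) + \frac{90134}{18087}\right) \left(-447717 - 37861\right) = \left(\left(132343 - 162325\right) + \frac{90134}{18087}\right) \left(-485578\right) = \left(-29982 + \frac{90134}{18087}\right) \left(-485578\right) = \left(- \frac{542194300}{18087}\right) \left(-485578\right) = \frac{263277623805400}{18087}$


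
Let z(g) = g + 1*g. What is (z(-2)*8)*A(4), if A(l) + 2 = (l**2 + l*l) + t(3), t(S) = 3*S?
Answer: -1248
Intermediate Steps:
A(l) = 7 + 2*l**2 (A(l) = -2 + ((l**2 + l*l) + 3*3) = -2 + ((l**2 + l**2) + 9) = -2 + (2*l**2 + 9) = -2 + (9 + 2*l**2) = 7 + 2*l**2)
z(g) = 2*g (z(g) = g + g = 2*g)
(z(-2)*8)*A(4) = ((2*(-2))*8)*(7 + 2*4**2) = (-4*8)*(7 + 2*16) = -32*(7 + 32) = -32*39 = -1248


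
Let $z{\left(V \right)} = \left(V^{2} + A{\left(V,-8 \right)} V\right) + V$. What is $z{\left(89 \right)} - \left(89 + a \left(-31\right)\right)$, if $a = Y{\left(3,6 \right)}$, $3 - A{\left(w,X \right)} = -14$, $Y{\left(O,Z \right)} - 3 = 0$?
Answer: $9527$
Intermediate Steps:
$Y{\left(O,Z \right)} = 3$ ($Y{\left(O,Z \right)} = 3 + 0 = 3$)
$A{\left(w,X \right)} = 17$ ($A{\left(w,X \right)} = 3 - -14 = 3 + 14 = 17$)
$a = 3$
$z{\left(V \right)} = V^{2} + 18 V$ ($z{\left(V \right)} = \left(V^{2} + 17 V\right) + V = V^{2} + 18 V$)
$z{\left(89 \right)} - \left(89 + a \left(-31\right)\right) = 89 \left(18 + 89\right) - \left(89 + 3 \left(-31\right)\right) = 89 \cdot 107 - \left(89 - 93\right) = 9523 - -4 = 9523 + 4 = 9527$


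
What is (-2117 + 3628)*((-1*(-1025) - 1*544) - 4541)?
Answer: -6134660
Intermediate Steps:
(-2117 + 3628)*((-1*(-1025) - 1*544) - 4541) = 1511*((1025 - 544) - 4541) = 1511*(481 - 4541) = 1511*(-4060) = -6134660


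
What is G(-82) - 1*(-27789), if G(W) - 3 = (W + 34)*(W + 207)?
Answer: 21792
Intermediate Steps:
G(W) = 3 + (34 + W)*(207 + W) (G(W) = 3 + (W + 34)*(W + 207) = 3 + (34 + W)*(207 + W))
G(-82) - 1*(-27789) = (7041 + (-82)² + 241*(-82)) - 1*(-27789) = (7041 + 6724 - 19762) + 27789 = -5997 + 27789 = 21792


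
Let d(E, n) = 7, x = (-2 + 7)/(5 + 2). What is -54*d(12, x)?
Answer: -378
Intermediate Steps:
x = 5/7 ≈ 0.71429
-54*d(12, x) = -54*7 = -378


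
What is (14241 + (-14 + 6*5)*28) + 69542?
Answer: 84231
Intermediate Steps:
(14241 + (-14 + 6*5)*28) + 69542 = (14241 + (-14 + 30)*28) + 69542 = (14241 + 16*28) + 69542 = (14241 + 448) + 69542 = 14689 + 69542 = 84231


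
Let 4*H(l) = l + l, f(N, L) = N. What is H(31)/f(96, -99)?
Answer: 31/192 ≈ 0.16146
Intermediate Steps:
H(l) = l/2 (H(l) = (l + l)/4 = (2*l)/4 = l/2)
H(31)/f(96, -99) = ((½)*31)/96 = (31/2)*(1/96) = 31/192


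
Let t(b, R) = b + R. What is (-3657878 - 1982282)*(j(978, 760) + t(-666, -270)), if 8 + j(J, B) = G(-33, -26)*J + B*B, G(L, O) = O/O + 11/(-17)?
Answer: -55324442243200/17 ≈ -3.2544e+12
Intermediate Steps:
G(L, O) = 6/17 (G(L, O) = 1 + 11*(-1/17) = 1 - 11/17 = 6/17)
t(b, R) = R + b
j(J, B) = -8 + B² + 6*J/17 (j(J, B) = -8 + (6*J/17 + B*B) = -8 + (6*J/17 + B²) = -8 + (B² + 6*J/17) = -8 + B² + 6*J/17)
(-3657878 - 1982282)*(j(978, 760) + t(-666, -270)) = (-3657878 - 1982282)*((-8 + 760² + (6/17)*978) + (-270 - 666)) = -5640160*((-8 + 577600 + 5868/17) - 936) = -5640160*(9824932/17 - 936) = -5640160*9809020/17 = -55324442243200/17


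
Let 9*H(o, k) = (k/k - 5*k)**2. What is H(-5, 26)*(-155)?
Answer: -286595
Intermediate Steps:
H(o, k) = (1 - 5*k)**2/9 (H(o, k) = (k/k - 5*k)**2/9 = (1 - 5*k)**2/9)
H(-5, 26)*(-155) = ((-1 + 5*26)**2/9)*(-155) = ((-1 + 130)**2/9)*(-155) = ((1/9)*129**2)*(-155) = ((1/9)*16641)*(-155) = 1849*(-155) = -286595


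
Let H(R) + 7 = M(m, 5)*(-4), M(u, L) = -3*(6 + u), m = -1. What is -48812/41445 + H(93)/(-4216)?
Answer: -207987977/174732120 ≈ -1.1903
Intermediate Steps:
M(u, L) = -18 - 3*u
H(R) = 53 (H(R) = -7 + (-18 - 3*(-1))*(-4) = -7 + (-18 + 3)*(-4) = -7 - 15*(-4) = -7 + 60 = 53)
-48812/41445 + H(93)/(-4216) = -48812/41445 + 53/(-4216) = -48812*1/41445 + 53*(-1/4216) = -48812/41445 - 53/4216 = -207987977/174732120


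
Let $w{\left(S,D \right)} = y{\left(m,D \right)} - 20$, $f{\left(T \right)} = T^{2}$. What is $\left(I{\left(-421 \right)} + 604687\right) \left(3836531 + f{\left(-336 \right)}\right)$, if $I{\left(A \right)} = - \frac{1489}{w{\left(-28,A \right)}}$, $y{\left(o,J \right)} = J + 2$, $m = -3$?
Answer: $\frac{1048411265846014}{439} \approx 2.3882 \cdot 10^{12}$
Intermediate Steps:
$y{\left(o,J \right)} = 2 + J$
$w{\left(S,D \right)} = -18 + D$ ($w{\left(S,D \right)} = \left(2 + D\right) - 20 = -18 + D$)
$I{\left(A \right)} = - \frac{1489}{-18 + A}$
$\left(I{\left(-421 \right)} + 604687\right) \left(3836531 + f{\left(-336 \right)}\right) = \left(- \frac{1489}{-18 - 421} + 604687\right) \left(3836531 + \left(-336\right)^{2}\right) = \left(- \frac{1489}{-439} + 604687\right) \left(3836531 + 112896\right) = \left(\left(-1489\right) \left(- \frac{1}{439}\right) + 604687\right) 3949427 = \left(\frac{1489}{439} + 604687\right) 3949427 = \frac{265459082}{439} \cdot 3949427 = \frac{1048411265846014}{439}$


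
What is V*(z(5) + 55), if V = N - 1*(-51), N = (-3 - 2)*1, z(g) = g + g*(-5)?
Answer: 1610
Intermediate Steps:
z(g) = -4*g (z(g) = g - 5*g = -4*g)
N = -5 (N = -5*1 = -5)
V = 46 (V = -5 - 1*(-51) = -5 + 51 = 46)
V*(z(5) + 55) = 46*(-4*5 + 55) = 46*(-20 + 55) = 46*35 = 1610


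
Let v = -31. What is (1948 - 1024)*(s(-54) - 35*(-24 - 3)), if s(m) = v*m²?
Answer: -82652724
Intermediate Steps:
s(m) = -31*m²
(1948 - 1024)*(s(-54) - 35*(-24 - 3)) = (1948 - 1024)*(-31*(-54)² - 35*(-24 - 3)) = 924*(-31*2916 - 35*(-27)) = 924*(-90396 + 945) = 924*(-89451) = -82652724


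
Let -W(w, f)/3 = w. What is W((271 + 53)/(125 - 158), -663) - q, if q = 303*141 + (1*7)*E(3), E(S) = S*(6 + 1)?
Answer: -471246/11 ≈ -42841.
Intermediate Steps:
W(w, f) = -3*w
E(S) = 7*S (E(S) = S*7 = 7*S)
q = 42870 (q = 303*141 + (1*7)*(7*3) = 42723 + 7*21 = 42723 + 147 = 42870)
W((271 + 53)/(125 - 158), -663) - q = -3*(271 + 53)/(125 - 158) - 1*42870 = -972/(-33) - 42870 = -972*(-1)/33 - 42870 = -3*(-108/11) - 42870 = 324/11 - 42870 = -471246/11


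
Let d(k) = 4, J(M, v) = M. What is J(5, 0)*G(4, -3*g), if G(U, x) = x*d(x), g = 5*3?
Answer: -900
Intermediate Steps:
g = 15
G(U, x) = 4*x (G(U, x) = x*4 = 4*x)
J(5, 0)*G(4, -3*g) = 5*(4*(-3*15)) = 5*(4*(-45)) = 5*(-180) = -900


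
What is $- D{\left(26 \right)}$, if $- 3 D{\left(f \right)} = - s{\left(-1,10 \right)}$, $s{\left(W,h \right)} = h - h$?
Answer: $0$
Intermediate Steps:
$s{\left(W,h \right)} = 0$
$D{\left(f \right)} = 0$ ($D{\left(f \right)} = - \frac{\left(-1\right) 0}{3} = \left(- \frac{1}{3}\right) 0 = 0$)
$- D{\left(26 \right)} = \left(-1\right) 0 = 0$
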